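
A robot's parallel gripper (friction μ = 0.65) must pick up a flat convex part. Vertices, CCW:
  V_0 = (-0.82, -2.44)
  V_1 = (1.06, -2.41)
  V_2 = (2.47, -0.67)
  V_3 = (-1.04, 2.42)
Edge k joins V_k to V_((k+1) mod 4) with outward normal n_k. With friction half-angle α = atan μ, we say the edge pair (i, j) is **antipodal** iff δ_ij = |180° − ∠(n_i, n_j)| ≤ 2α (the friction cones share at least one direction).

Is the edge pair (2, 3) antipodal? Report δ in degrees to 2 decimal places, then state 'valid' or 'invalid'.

α = atan 0.65 = 33.02°;  2α = 66.05°
edge 2: e_2 = (-3.51, +3.09);  n_2 = (+0.6608, +0.7506)
edge 3: e_3 = (+0.22, -4.86);  n_3 = (-0.9990, -0.0452)
∠(n_2, n_3) = 133.95°
δ = |180° − 133.95°| = 46.05°
46.05° ≤ 2α = 66.05°  →  valid

δ = 46.05°, valid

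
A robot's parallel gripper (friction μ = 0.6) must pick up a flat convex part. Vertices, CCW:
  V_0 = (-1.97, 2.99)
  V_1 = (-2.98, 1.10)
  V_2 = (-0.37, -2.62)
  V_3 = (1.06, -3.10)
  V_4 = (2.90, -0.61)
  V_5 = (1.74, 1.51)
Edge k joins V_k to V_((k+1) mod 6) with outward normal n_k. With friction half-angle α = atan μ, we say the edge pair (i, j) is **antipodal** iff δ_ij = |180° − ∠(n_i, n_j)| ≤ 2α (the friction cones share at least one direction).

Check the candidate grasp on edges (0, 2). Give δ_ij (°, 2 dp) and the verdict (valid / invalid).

α = atan 0.6 = 30.96°;  2α = 61.93°
edge 0: e_0 = (-1.01, -1.89);  n_0 = (-0.8820, +0.4713)
edge 2: e_2 = (+1.43, -0.48);  n_2 = (-0.3182, -0.9480)
∠(n_0, n_2) = 99.56°
δ = |180° − 99.56°| = 80.44°
80.44° > 2α = 61.93°  →  invalid

δ = 80.44°, invalid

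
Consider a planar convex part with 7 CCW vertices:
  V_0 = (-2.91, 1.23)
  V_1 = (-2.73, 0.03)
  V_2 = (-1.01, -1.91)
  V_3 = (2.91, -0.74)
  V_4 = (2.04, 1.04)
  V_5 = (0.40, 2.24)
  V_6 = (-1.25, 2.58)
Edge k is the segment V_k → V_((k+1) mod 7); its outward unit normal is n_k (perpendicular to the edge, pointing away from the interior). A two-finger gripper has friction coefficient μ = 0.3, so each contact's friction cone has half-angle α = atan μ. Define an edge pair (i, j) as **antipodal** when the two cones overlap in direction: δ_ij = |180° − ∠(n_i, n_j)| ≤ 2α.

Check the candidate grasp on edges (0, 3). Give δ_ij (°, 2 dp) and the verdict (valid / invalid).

δ = 17.52°, valid

α = atan 0.3 = 16.70°;  2α = 33.40°
edge 0: e_0 = (+0.18, -1.20);  n_0 = (-0.9889, -0.1483)
edge 3: e_3 = (-0.87, +1.78);  n_3 = (+0.8984, +0.4391)
∠(n_0, n_3) = 162.48°
δ = |180° − 162.48°| = 17.52°
17.52° ≤ 2α = 33.40°  →  valid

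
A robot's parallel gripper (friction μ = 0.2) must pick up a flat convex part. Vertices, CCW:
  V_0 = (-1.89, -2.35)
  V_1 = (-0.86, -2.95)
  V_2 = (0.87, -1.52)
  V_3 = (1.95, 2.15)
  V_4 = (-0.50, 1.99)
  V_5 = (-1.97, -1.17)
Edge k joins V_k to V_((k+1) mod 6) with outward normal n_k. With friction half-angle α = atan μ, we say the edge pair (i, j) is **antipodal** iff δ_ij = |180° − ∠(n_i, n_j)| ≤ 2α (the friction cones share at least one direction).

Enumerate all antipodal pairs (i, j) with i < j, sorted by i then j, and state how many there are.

count = 2; pairs: (2,4), (2,5)

α = atan 0.2 = 11.31°;  2α = 22.62°
n_0 = (-0.5033, -0.8641)
n_1 = (+0.6371, -0.7708)
n_2 = (+0.9593, -0.2823)
n_3 = (-0.0652, +0.9979)
n_4 = (-0.9067, +0.4218)
n_5 = (-0.9977, -0.0676)
  (0,1): δ = 110.20°  ·
  (0,2): δ = 76.18°  ·
  (0,3): δ = 33.96°  ·
  (0,4): δ = 95.27°  ·
  (0,5): δ = 124.10°  ·
  (1,2): δ = 145.97°  ·
  (1,3): δ = 35.84°  ·
  (1,4): δ = 25.48°  ·
  (1,5): δ = 54.30°  ·
  (2,3): δ = 69.87°  ·
  (2,4): δ = 8.55°  ✓
  (2,5): δ = 20.28°  ✓
  (3,4): δ = 118.68°  ·
  (3,5): δ = 89.86°  ·
  (4,5): δ = 151.17°  ·
antipodal pairs: 2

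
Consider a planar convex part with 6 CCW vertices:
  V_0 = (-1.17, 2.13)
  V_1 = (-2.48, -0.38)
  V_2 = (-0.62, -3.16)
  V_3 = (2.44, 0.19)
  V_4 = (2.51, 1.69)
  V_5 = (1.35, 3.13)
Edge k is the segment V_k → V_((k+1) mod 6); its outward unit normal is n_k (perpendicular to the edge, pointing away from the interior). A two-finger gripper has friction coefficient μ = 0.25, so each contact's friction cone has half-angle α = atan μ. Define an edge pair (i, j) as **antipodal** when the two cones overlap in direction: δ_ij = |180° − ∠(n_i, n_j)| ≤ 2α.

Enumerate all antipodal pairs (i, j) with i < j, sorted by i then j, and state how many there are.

α = atan 0.25 = 14.04°;  2α = 28.07°
n_0 = (-0.8865, +0.4627)
n_1 = (-0.8311, -0.5561)
n_2 = (+0.7383, -0.6744)
n_3 = (+0.9989, -0.0466)
n_4 = (+0.7788, +0.6273)
n_5 = (-0.3688, +0.9295)
  (0,1): δ = 118.65°  ·
  (0,2): δ = 14.85°  ✓
  (0,3): δ = 24.89°  ✓
  (0,4): δ = 66.41°  ·
  (0,5): δ = 139.21°  ·
  (1,2): δ = 76.19°  ·
  (1,3): δ = 36.46°  ·
  (1,4): δ = 5.07°  ✓
  (1,5): δ = 77.86°  ·
  (2,3): δ = 140.26°  ·
  (2,4): δ = 98.74°  ·
  (2,5): δ = 25.95°  ✓
  (3,4): δ = 138.47°  ·
  (3,5): δ = 65.68°  ·
  (4,5): δ = 107.21°  ·
antipodal pairs: 4

count = 4; pairs: (0,2), (0,3), (1,4), (2,5)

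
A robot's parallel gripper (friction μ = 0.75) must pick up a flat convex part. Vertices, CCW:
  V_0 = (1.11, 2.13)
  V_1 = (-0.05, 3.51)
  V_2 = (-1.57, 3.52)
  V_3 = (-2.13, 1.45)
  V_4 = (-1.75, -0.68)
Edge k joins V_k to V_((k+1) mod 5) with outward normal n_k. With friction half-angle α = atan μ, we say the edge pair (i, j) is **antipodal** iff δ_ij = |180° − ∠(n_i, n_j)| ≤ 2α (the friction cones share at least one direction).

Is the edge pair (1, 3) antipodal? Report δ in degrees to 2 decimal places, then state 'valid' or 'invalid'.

α = atan 0.75 = 36.87°;  2α = 73.74°
edge 1: e_1 = (-1.52, +0.01);  n_1 = (+0.0066, +1.0000)
edge 3: e_3 = (+0.38, -2.13);  n_3 = (-0.9845, -0.1756)
∠(n_1, n_3) = 100.49°
δ = |180° − 100.49°| = 79.51°
79.51° > 2α = 73.74°  →  invalid

δ = 79.51°, invalid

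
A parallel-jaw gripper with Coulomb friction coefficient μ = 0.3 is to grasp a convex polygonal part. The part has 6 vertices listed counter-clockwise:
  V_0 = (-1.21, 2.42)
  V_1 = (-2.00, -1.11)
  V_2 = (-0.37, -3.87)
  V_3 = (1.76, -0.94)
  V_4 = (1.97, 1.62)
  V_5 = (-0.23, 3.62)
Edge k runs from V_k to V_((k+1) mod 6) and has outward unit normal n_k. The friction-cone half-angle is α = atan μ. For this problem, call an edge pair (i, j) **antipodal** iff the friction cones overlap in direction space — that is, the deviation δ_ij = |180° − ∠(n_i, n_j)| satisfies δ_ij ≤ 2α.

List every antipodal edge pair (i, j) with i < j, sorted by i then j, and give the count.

α = atan 0.3 = 16.70°;  2α = 33.40°
n_0 = (-0.9759, +0.2184)
n_1 = (-0.8611, -0.5085)
n_2 = (+0.8089, -0.5880)
n_3 = (+0.9967, -0.0818)
n_4 = (+0.6727, +0.7399)
n_5 = (-0.7745, +0.6325)
  (0,1): δ = 136.82°  ·
  (0,2): δ = 23.40°  ✓
  (0,3): δ = 7.93°  ✓
  (0,4): δ = 60.34°  ·
  (0,5): δ = 153.38°  ·
  (1,2): δ = 66.58°  ·
  (1,3): δ = 35.25°  ·
  (1,4): δ = 17.16°  ✓
  (1,5): δ = 110.20°  ·
  (2,3): δ = 148.67°  ·
  (2,4): δ = 96.26°  ·
  (2,5): δ = 3.22°  ✓
  (3,4): δ = 127.58°  ·
  (3,5): δ = 34.55°  ·
  (4,5): δ = 86.96°  ·
antipodal pairs: 4

count = 4; pairs: (0,2), (0,3), (1,4), (2,5)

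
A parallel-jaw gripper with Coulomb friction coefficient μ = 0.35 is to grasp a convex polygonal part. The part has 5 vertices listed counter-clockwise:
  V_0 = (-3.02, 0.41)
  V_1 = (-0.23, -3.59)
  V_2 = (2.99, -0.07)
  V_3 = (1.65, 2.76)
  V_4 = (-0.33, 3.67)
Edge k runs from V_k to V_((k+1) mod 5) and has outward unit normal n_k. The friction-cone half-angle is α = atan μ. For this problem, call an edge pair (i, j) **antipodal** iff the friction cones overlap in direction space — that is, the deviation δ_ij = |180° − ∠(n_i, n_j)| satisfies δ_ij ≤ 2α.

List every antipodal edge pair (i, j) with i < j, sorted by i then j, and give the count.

count = 3; pairs: (0,2), (0,3), (1,4)

α = atan 0.35 = 19.29°;  2α = 38.58°
n_0 = (-0.8202, -0.5721)
n_1 = (+0.7378, -0.6750)
n_2 = (+0.9038, +0.4279)
n_3 = (+0.4176, +0.9086)
n_4 = (-0.7713, +0.6365)
  (0,1): δ = 77.35°  ·
  (0,2): δ = 9.56°  ✓
  (0,3): δ = 30.42°  ✓
  (0,4): δ = 105.58°  ·
  (1,2): δ = 112.21°  ·
  (1,3): δ = 72.23°  ·
  (1,4): δ = 2.92°  ✓
  (2,3): δ = 140.02°  ·
  (2,4): δ = 64.87°  ·
  (3,4): δ = 104.84°  ·
antipodal pairs: 3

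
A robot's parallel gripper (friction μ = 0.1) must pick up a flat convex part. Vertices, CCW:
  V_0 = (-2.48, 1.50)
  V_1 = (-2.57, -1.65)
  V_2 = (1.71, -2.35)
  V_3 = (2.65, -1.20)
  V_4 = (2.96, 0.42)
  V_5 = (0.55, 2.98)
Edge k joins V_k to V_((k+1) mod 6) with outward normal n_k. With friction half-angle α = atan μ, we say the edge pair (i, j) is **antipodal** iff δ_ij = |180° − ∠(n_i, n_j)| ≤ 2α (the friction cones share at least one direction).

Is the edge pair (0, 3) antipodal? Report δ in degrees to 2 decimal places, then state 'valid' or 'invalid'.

α = atan 0.1 = 5.71°;  2α = 11.42°
edge 0: e_0 = (-0.09, -3.15);  n_0 = (-0.9996, +0.0286)
edge 3: e_3 = (+0.31, +1.62);  n_3 = (+0.9822, -0.1879)
∠(n_0, n_3) = 170.80°
δ = |180° − 170.80°| = 9.20°
9.20° ≤ 2α = 11.42°  →  valid

δ = 9.20°, valid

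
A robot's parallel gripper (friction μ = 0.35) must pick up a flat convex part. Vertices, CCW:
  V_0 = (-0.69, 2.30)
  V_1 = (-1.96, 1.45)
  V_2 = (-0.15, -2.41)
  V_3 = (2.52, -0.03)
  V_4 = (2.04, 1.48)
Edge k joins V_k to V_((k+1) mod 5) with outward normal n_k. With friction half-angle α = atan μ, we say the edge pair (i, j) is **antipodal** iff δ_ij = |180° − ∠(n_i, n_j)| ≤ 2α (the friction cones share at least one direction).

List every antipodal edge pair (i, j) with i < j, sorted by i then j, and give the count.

count = 2; pairs: (0,2), (1,3)

α = atan 0.35 = 19.29°;  2α = 38.58°
n_0 = (-0.5562, +0.8310)
n_1 = (-0.9054, -0.4246)
n_2 = (+0.6654, -0.7465)
n_3 = (+0.9530, +0.3029)
n_4 = (+0.2877, +0.9577)
  (0,1): δ = 98.67°  ·
  (0,2): δ = 7.92°  ✓
  (0,3): δ = 73.84°  ·
  (0,4): δ = 129.49°  ·
  (1,2): δ = 73.41°  ·
  (1,3): δ = 7.49°  ✓
  (1,4): δ = 48.16°  ·
  (2,3): δ = 114.08°  ·
  (2,4): δ = 58.43°  ·
  (3,4): δ = 124.35°  ·
antipodal pairs: 2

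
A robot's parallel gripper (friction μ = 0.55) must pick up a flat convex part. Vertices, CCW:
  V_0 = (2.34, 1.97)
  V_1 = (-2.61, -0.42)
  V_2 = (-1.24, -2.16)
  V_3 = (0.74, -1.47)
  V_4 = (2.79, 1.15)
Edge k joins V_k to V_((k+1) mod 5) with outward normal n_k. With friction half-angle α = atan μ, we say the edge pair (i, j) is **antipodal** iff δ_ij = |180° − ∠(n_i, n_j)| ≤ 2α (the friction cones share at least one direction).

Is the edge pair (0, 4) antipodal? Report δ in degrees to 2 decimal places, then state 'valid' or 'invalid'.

δ = 92.98°, invalid

α = atan 0.55 = 28.81°;  2α = 57.62°
edge 0: e_0 = (-4.95, -2.39);  n_0 = (-0.4348, +0.9005)
edge 4: e_4 = (-0.45, +0.82);  n_4 = (+0.8767, +0.4811)
∠(n_0, n_4) = 87.02°
δ = |180° − 87.02°| = 92.98°
92.98° > 2α = 57.62°  →  invalid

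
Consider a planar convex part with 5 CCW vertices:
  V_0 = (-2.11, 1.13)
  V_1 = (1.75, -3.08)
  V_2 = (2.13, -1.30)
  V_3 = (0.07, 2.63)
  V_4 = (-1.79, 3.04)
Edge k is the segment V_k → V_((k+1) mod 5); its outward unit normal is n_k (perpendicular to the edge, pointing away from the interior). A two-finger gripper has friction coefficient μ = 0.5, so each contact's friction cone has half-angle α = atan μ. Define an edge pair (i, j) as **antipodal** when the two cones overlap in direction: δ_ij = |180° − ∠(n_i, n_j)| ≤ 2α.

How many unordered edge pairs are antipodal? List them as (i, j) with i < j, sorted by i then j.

count = 4; pairs: (0,2), (0,3), (1,4), (2,4)

α = atan 0.5 = 26.57°;  2α = 53.13°
n_0 = (-0.7371, -0.6758)
n_1 = (+0.9780, -0.2088)
n_2 = (+0.8857, +0.4643)
n_3 = (+0.2153, +0.9766)
n_4 = (-0.9863, +0.1652)
  (0,1): δ = 54.57°  ·
  (0,2): δ = 14.85°  ✓
  (0,3): δ = 35.05°  ✓
  (0,4): δ = 127.97°  ·
  (1,2): δ = 140.29°  ·
  (1,3): δ = 90.38°  ·
  (1,4): δ = 2.54°  ✓
  (2,3): δ = 130.09°  ·
  (2,4): δ = 37.17°  ✓
  (3,4): δ = 87.08°  ·
antipodal pairs: 4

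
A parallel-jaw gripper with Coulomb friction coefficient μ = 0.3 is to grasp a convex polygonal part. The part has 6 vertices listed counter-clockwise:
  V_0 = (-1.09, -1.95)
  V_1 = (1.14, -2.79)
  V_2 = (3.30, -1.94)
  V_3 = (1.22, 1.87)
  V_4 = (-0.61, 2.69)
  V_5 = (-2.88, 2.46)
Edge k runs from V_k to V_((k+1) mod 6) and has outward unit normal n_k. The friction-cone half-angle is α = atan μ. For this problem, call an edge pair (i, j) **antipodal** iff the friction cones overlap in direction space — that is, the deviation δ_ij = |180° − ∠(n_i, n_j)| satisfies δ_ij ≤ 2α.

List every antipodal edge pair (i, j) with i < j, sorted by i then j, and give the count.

count = 4; pairs: (0,3), (0,4), (1,4), (2,5)

α = atan 0.3 = 16.70°;  2α = 33.40°
n_0 = (-0.3525, -0.9358)
n_1 = (+0.3662, -0.9305)
n_2 = (+0.8777, +0.4792)
n_3 = (+0.4089, +0.9126)
n_4 = (-0.1008, +0.9949)
n_5 = (-0.9266, -0.3761)
  (0,1): δ = 137.88°  ·
  (0,2): δ = 40.73°  ·
  (0,3): δ = 3.50°  ✓
  (0,4): δ = 26.43°  ✓
  (0,5): δ = 132.73°  ·
  (1,2): δ = 82.85°  ·
  (1,3): δ = 45.62°  ·
  (1,4): δ = 15.70°  ✓
  (1,5): δ = 90.61°  ·
  (2,3): δ = 142.77°  ·
  (2,4): δ = 112.85°  ·
  (2,5): δ = 6.54°  ✓
  (3,4): δ = 150.08°  ·
  (3,5): δ = 43.77°  ·
  (4,5): δ = 73.69°  ·
antipodal pairs: 4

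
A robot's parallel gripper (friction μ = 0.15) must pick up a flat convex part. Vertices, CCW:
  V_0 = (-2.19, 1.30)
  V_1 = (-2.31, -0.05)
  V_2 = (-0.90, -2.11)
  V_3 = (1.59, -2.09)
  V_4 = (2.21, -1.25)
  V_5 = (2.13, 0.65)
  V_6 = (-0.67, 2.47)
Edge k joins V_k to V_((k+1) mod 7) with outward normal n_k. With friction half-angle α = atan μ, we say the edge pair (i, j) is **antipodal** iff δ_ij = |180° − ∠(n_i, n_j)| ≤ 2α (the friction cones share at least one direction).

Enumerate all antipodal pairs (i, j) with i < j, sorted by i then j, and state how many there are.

α = atan 0.15 = 8.53°;  2α = 17.06°
n_0 = (-0.9961, +0.0885)
n_1 = (-0.8252, -0.5648)
n_2 = (+0.0080, -1.0000)
n_3 = (+0.8046, -0.5939)
n_4 = (+0.9991, +0.0421)
n_5 = (+0.5450, +0.8384)
n_6 = (-0.6100, +0.7924)
  (0,1): δ = 140.53°  ·
  (0,2): δ = 84.46°  ·
  (0,3): δ = 31.35°  ·
  (0,4): δ = 7.49°  ✓
  (0,5): δ = 62.06°  ·
  (0,6): δ = 132.67°  ·
  (1,2): δ = 123.93°  ·
  (1,3): δ = 70.82°  ·
  (1,4): δ = 31.98°  ·
  (1,5): δ = 22.59°  ·
  (1,6): δ = 93.20°  ·
  (2,3): δ = 126.89°  ·
  (2,4): δ = 88.05°  ·
  (2,5): δ = 33.48°  ·
  (2,6): δ = 37.13°  ·
  (3,4): δ = 141.16°  ·
  (3,5): δ = 86.59°  ·
  (3,6): δ = 15.98°  ✓
  (4,5): δ = 125.43°  ·
  (4,6): δ = 54.82°  ·
  (5,6): δ = 109.39°  ·
antipodal pairs: 2

count = 2; pairs: (0,4), (3,6)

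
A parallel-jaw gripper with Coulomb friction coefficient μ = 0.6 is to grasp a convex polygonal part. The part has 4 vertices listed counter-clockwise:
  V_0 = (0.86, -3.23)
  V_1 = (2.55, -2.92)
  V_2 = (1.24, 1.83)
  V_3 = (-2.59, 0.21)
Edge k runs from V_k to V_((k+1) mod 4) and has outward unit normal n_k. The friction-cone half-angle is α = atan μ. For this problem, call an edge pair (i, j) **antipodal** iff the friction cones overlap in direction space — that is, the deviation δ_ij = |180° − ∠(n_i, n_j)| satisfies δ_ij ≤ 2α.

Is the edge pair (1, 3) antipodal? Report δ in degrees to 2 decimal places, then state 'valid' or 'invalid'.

δ = 29.66°, valid

α = atan 0.6 = 30.96°;  2α = 61.93°
edge 1: e_1 = (-1.31, +4.75);  n_1 = (+0.9640, +0.2659)
edge 3: e_3 = (+3.45, -3.44);  n_3 = (-0.7061, -0.7081)
∠(n_1, n_3) = 150.34°
δ = |180° − 150.34°| = 29.66°
29.66° ≤ 2α = 61.93°  →  valid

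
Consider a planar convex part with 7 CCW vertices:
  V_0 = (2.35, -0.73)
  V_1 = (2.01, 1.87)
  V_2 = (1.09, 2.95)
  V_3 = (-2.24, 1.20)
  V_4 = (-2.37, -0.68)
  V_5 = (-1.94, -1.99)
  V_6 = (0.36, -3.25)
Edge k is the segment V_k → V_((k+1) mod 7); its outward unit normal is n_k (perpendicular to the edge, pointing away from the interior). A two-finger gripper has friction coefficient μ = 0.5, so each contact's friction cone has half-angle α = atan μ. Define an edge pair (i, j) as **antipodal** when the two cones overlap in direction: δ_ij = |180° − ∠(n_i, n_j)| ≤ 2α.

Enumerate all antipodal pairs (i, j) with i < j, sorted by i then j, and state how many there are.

α = atan 0.5 = 26.57°;  2α = 53.13°
n_0 = (+0.9916, +0.1297)
n_1 = (+0.7612, +0.6485)
n_2 = (-0.4652, +0.8852)
n_3 = (-0.9976, +0.0690)
n_4 = (-0.9501, -0.3119)
n_5 = (-0.4805, -0.8770)
n_6 = (+0.7848, -0.6197)
  (0,1): δ = 147.02°  ·
  (0,2): δ = 69.73°  ·
  (0,3): δ = 11.41°  ✓
  (0,4): δ = 10.72°  ✓
  (0,5): δ = 53.83°  ·
  (0,6): δ = 134.25°  ·
  (1,2): δ = 102.70°  ·
  (1,3): δ = 44.38°  ✓
  (1,4): δ = 22.25°  ✓
  (1,5): δ = 20.86°  ✓
  (1,6): δ = 101.28°  ·
  (2,3): δ = 121.68°  ·
  (2,4): δ = 99.55°  ·
  (2,5): δ = 56.44°  ·
  (2,6): δ = 23.98°  ✓
  (3,4): δ = 157.87°  ·
  (3,5): δ = 114.76°  ·
  (3,6): δ = 34.34°  ✓
  (4,5): δ = 136.89°  ·
  (4,6): δ = 56.47°  ·
  (5,6): δ = 99.58°  ·
antipodal pairs: 7

count = 7; pairs: (0,3), (0,4), (1,3), (1,4), (1,5), (2,6), (3,6)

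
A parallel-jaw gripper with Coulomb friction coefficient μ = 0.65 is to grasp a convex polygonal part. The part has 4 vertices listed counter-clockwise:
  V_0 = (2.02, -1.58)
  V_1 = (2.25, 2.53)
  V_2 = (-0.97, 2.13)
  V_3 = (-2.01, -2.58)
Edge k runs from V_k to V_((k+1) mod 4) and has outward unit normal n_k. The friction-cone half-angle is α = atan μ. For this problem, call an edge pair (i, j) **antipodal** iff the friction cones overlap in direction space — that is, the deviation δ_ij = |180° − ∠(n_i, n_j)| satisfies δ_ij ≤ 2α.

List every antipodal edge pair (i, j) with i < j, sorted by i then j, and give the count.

count = 3; pairs: (0,2), (1,3), (2,3)

α = atan 0.65 = 33.02°;  2α = 66.05°
n_0 = (+0.9984, -0.0559)
n_1 = (-0.1233, +0.9924)
n_2 = (-0.9765, +0.2156)
n_3 = (+0.2408, -0.9706)
  (0,1): δ = 79.72°  ·
  (0,2): δ = 9.25°  ✓
  (0,3): δ = 107.14°  ·
  (1,2): δ = 109.53°  ·
  (1,3): δ = 6.85°  ✓
  (2,3): δ = 63.61°  ✓
antipodal pairs: 3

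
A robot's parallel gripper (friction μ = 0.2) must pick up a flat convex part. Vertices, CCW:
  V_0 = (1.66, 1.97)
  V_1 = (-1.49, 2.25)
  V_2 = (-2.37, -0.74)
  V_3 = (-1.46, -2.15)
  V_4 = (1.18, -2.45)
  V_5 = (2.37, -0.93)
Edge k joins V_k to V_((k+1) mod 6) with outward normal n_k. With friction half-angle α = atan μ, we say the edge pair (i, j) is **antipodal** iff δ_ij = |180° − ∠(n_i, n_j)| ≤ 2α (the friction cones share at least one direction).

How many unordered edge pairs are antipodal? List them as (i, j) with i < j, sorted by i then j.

α = atan 0.2 = 11.31°;  2α = 22.62°
n_0 = (+0.0885, +0.9961)
n_1 = (-0.9593, +0.2823)
n_2 = (-0.8402, -0.5423)
n_3 = (-0.1129, -0.9936)
n_4 = (+0.7874, -0.6164)
n_5 = (+0.9713, +0.2378)
  (0,1): δ = 101.32°  ·
  (0,2): δ = 52.08°  ·
  (0,3): δ = 1.40°  ✓
  (0,4): δ = 57.02°  ·
  (0,5): δ = 108.84°  ·
  (1,2): δ = 130.76°  ·
  (1,3): δ = 80.08°  ·
  (1,4): δ = 21.66°  ✓
  (1,5): δ = 30.16°  ·
  (2,3): δ = 129.32°  ·
  (2,4): δ = 70.90°  ·
  (2,5): δ = 19.08°  ✓
  (3,4): δ = 121.57°  ·
  (3,5): δ = 69.76°  ·
  (4,5): δ = 128.19°  ·
antipodal pairs: 3

count = 3; pairs: (0,3), (1,4), (2,5)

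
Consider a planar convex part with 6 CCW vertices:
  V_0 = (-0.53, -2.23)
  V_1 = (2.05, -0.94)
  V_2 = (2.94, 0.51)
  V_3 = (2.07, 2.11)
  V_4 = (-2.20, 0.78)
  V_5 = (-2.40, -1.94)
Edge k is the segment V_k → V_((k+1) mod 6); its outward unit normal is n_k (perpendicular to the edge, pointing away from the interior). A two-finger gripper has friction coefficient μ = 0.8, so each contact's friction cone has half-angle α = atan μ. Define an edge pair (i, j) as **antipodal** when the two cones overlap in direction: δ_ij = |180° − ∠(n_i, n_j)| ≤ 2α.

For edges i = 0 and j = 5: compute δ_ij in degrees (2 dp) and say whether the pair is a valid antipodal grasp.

α = atan 0.8 = 38.66°;  2α = 77.32°
edge 0: e_0 = (+2.58, +1.29);  n_0 = (+0.4472, -0.8944)
edge 5: e_5 = (+1.87, -0.29);  n_5 = (-0.1532, -0.9882)
∠(n_0, n_5) = 35.38°
δ = |180° − 35.38°| = 144.62°
144.62° > 2α = 77.32°  →  invalid

δ = 144.62°, invalid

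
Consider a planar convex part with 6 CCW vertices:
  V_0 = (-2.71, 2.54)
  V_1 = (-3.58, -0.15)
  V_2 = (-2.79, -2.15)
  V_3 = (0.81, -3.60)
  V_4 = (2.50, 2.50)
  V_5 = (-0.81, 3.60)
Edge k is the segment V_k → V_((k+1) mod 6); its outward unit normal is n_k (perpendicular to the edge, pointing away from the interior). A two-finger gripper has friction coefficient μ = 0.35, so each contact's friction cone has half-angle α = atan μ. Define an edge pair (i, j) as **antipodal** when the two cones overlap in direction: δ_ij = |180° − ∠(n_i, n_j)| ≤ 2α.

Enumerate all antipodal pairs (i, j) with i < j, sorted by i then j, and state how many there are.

α = atan 0.35 = 19.29°;  2α = 38.58°
n_0 = (-0.9515, +0.3077)
n_1 = (-0.9301, -0.3674)
n_2 = (-0.3736, -0.9276)
n_3 = (+0.9637, -0.2670)
n_4 = (+0.3154, +0.9490)
n_5 = (-0.4872, +0.8733)
  (0,1): δ = 140.52°  ·
  (0,2): δ = 94.02°  ·
  (0,3): δ = 2.44°  ✓
  (0,4): δ = 89.54°  ·
  (0,5): δ = 137.08°  ·
  (1,2): δ = 133.49°  ·
  (1,3): δ = 37.04°  ✓
  (1,4): δ = 50.06°  ·
  (1,5): δ = 97.60°  ·
  (2,3): δ = 83.55°  ·
  (2,4): δ = 3.56°  ✓
  (2,5): δ = 51.10°  ·
  (3,4): δ = 92.90°  ·
  (3,5): δ = 45.36°  ·
  (4,5): δ = 132.46°  ·
antipodal pairs: 3

count = 3; pairs: (0,3), (1,3), (2,4)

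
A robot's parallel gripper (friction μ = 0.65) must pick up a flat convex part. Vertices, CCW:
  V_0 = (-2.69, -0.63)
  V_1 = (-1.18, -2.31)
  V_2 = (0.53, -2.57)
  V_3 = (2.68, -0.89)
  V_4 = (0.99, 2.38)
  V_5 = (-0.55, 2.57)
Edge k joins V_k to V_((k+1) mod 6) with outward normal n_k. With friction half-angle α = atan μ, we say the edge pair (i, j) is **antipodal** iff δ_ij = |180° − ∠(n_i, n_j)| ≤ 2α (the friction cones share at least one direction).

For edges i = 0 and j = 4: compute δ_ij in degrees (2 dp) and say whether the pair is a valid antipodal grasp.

δ = 41.02°, valid

α = atan 0.65 = 33.02°;  2α = 66.05°
edge 0: e_0 = (+1.51, -1.68);  n_0 = (-0.7437, -0.6685)
edge 4: e_4 = (-1.54, +0.19);  n_4 = (+0.1224, +0.9925)
∠(n_0, n_4) = 138.98°
δ = |180° − 138.98°| = 41.02°
41.02° ≤ 2α = 66.05°  →  valid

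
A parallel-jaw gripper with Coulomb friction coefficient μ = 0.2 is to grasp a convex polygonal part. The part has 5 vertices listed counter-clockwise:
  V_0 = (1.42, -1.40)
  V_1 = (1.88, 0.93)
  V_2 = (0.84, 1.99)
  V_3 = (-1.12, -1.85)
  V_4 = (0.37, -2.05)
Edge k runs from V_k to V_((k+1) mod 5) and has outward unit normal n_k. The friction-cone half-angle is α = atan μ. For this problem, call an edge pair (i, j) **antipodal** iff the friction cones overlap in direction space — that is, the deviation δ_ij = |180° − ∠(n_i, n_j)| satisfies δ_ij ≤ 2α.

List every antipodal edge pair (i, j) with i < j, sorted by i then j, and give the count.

count = 1; pairs: (0,2)

α = atan 0.2 = 11.31°;  2α = 22.62°
n_0 = (+0.9811, -0.1937)
n_1 = (+0.7138, +0.7003)
n_2 = (-0.8907, +0.4546)
n_3 = (-0.1330, -0.9911)
n_4 = (+0.5264, -0.8503)
  (0,1): δ = 124.38°  ·
  (0,2): δ = 15.87°  ✓
  (0,3): δ = 93.52°  ·
  (0,4): δ = 132.93°  ·
  (1,2): δ = 71.49°  ·
  (1,3): δ = 37.90°  ·
  (1,4): δ = 77.31°  ·
  (2,3): δ = 70.60°  ·
  (2,4): δ = 31.20°  ·
  (3,4): δ = 140.60°  ·
antipodal pairs: 1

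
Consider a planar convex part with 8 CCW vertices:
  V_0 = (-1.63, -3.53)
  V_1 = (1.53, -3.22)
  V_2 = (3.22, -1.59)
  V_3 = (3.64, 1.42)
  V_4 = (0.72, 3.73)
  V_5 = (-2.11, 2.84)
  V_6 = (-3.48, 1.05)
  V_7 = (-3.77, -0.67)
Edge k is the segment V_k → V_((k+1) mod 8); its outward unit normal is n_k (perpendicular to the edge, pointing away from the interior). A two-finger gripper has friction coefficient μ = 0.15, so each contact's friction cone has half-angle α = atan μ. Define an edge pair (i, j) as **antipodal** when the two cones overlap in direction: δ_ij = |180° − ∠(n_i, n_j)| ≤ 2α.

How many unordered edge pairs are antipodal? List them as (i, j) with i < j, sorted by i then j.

count = 4; pairs: (0,4), (1,5), (2,6), (3,7)

α = atan 0.15 = 8.53°;  2α = 17.06°
n_0 = (+0.0976, -0.9952)
n_1 = (+0.6942, -0.7198)
n_2 = (+0.9904, -0.1382)
n_3 = (+0.6204, +0.7843)
n_4 = (-0.3000, +0.9539)
n_5 = (-0.7941, +0.6078)
n_6 = (-0.9861, +0.1663)
n_7 = (-0.8007, -0.5991)
  (0,1): δ = 141.64°  ·
  (0,2): δ = 103.55°  ·
  (0,3): δ = 43.95°  ·
  (0,4): δ = 11.85°  ✓
  (0,5): δ = 46.97°  ·
  (0,6): δ = 74.83°  ·
  (0,7): δ = 121.20°  ·
  (1,2): δ = 141.91°  ·
  (1,3): δ = 82.31°  ·
  (1,4): δ = 26.51°  ·
  (1,5): δ = 8.61°  ✓
  (1,6): δ = 36.47°  ·
  (1,7): δ = 82.84°  ·
  (2,3): δ = 120.40°  ·
  (2,4): δ = 64.60°  ·
  (2,5): δ = 29.49°  ·
  (2,6): δ = 1.63°  ✓
  (2,7): δ = 44.75°  ·
  (3,4): δ = 124.19°  ·
  (3,5): δ = 89.08°  ·
  (3,6): δ = 61.22°  ·
  (3,7): δ = 14.85°  ✓
  (4,5): δ = 144.89°  ·
  (4,6): δ = 117.03°  ·
  (4,7): δ = 70.65°  ·
  (5,6): δ = 152.14°  ·
  (5,7): δ = 105.77°  ·
  (6,7): δ = 133.62°  ·
antipodal pairs: 4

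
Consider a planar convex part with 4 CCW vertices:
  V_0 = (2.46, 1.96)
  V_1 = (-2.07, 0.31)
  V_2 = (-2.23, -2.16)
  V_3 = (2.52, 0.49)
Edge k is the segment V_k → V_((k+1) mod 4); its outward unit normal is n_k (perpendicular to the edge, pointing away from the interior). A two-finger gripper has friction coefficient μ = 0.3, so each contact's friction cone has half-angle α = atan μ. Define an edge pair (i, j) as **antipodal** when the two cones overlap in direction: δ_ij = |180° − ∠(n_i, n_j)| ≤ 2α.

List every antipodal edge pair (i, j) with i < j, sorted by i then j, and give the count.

count = 2; pairs: (0,2), (1,3)

α = atan 0.3 = 16.70°;  2α = 33.40°
n_0 = (-0.3422, +0.9396)
n_1 = (-0.9979, +0.0646)
n_2 = (+0.4872, -0.8733)
n_3 = (+0.9992, +0.0408)
  (0,1): δ = 113.72°  ·
  (0,2): δ = 9.14°  ✓
  (0,3): δ = 72.32°  ·
  (1,2): δ = 57.14°  ·
  (1,3): δ = 6.04°  ✓
  (2,3): δ = 116.82°  ·
antipodal pairs: 2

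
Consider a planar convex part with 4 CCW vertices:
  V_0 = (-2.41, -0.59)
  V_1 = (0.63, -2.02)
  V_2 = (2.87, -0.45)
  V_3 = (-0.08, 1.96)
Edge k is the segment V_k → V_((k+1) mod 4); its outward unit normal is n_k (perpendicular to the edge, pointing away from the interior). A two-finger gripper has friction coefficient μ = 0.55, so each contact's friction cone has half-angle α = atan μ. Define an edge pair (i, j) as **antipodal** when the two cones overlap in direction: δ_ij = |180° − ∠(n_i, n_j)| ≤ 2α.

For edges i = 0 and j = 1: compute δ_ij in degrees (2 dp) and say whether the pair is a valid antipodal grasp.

δ = 119.78°, invalid

α = atan 0.55 = 28.81°;  2α = 57.62°
edge 0: e_0 = (+3.04, -1.43);  n_0 = (-0.4257, -0.9049)
edge 1: e_1 = (+2.24, +1.57);  n_1 = (+0.5740, -0.8189)
∠(n_0, n_1) = 60.22°
δ = |180° − 60.22°| = 119.78°
119.78° > 2α = 57.62°  →  invalid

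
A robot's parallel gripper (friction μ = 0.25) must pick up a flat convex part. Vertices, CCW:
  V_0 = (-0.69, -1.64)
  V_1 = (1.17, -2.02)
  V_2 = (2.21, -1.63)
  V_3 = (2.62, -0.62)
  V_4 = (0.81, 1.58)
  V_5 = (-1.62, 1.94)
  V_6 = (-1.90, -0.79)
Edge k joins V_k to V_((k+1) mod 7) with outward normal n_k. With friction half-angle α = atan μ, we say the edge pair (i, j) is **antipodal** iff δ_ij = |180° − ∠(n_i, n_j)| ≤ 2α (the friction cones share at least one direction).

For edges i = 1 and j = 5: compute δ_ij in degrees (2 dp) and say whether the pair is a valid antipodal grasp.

α = atan 0.25 = 14.04°;  2α = 28.07°
edge 1: e_1 = (+1.04, +0.39);  n_1 = (+0.3511, -0.9363)
edge 5: e_5 = (-0.28, -2.73);  n_5 = (-0.9948, +0.1020)
∠(n_1, n_5) = 116.41°
δ = |180° − 116.41°| = 63.59°
63.59° > 2α = 28.07°  →  invalid

δ = 63.59°, invalid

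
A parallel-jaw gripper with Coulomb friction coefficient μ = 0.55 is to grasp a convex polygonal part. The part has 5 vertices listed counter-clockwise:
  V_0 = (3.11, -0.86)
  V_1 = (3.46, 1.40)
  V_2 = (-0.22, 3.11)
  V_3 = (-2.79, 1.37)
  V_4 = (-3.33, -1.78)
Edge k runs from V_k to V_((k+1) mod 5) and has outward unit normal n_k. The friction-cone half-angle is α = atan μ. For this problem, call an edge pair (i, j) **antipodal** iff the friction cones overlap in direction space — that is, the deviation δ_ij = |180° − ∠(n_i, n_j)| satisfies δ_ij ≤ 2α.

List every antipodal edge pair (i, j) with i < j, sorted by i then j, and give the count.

α = atan 0.55 = 28.81°;  2α = 57.62°
n_0 = (+0.9882, -0.1530)
n_1 = (+0.4214, +0.9069)
n_2 = (-0.5606, +0.8281)
n_3 = (-0.9856, +0.1690)
n_4 = (+0.1414, -0.9899)
  (0,1): δ = 106.12°  ·
  (0,2): δ = 47.10°  ✓
  (0,3): δ = 0.92°  ✓
  (0,4): δ = 106.93°  ·
  (1,2): δ = 120.98°  ·
  (1,3): δ = 74.80°  ·
  (1,4): δ = 33.05°  ✓
  (2,3): δ = 133.83°  ·
  (2,4): δ = 25.97°  ✓
  (3,4): δ = 72.14°  ·
antipodal pairs: 4

count = 4; pairs: (0,2), (0,3), (1,4), (2,4)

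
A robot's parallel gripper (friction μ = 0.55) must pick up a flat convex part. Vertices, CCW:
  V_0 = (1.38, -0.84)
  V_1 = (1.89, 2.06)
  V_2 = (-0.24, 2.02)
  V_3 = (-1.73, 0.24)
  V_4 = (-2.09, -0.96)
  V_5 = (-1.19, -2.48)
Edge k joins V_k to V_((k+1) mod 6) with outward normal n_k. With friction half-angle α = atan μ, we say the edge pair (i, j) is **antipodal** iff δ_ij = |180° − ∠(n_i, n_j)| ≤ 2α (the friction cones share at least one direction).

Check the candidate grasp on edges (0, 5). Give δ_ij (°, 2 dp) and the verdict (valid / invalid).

α = atan 0.55 = 28.81°;  2α = 57.62°
edge 0: e_0 = (+0.51, +2.90);  n_0 = (+0.9849, -0.1732)
edge 5: e_5 = (+2.57, +1.64);  n_5 = (+0.5379, -0.8430)
∠(n_0, n_5) = 47.48°
δ = |180° − 47.48°| = 132.52°
132.52° > 2α = 57.62°  →  invalid

δ = 132.52°, invalid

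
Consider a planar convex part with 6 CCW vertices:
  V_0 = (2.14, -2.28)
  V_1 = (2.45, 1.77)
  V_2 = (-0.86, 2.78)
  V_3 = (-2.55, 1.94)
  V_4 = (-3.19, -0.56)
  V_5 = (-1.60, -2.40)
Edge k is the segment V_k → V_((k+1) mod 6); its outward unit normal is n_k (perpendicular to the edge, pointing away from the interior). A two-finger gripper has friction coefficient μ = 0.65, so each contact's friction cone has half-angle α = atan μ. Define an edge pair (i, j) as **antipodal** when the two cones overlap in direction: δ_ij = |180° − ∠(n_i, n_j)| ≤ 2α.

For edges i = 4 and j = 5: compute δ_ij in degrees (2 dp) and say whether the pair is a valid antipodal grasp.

δ = 128.99°, invalid

α = atan 0.65 = 33.02°;  2α = 66.05°
edge 4: e_4 = (+1.59, -1.84);  n_4 = (-0.7566, -0.6538)
edge 5: e_5 = (+3.74, +0.12);  n_5 = (+0.0321, -0.9995)
∠(n_4, n_5) = 51.01°
δ = |180° − 51.01°| = 128.99°
128.99° > 2α = 66.05°  →  invalid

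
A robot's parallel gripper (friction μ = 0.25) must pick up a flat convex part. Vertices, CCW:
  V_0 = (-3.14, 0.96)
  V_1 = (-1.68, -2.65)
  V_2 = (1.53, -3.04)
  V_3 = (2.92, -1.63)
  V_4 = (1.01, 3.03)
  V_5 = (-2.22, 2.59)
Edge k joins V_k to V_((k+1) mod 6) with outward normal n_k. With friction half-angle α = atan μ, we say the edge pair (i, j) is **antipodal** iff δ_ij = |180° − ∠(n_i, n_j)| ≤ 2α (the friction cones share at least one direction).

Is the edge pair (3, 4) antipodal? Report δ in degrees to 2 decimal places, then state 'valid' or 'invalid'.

δ = 104.53°, invalid

α = atan 0.25 = 14.04°;  2α = 28.07°
edge 3: e_3 = (-1.91, +4.66);  n_3 = (+0.9253, +0.3793)
edge 4: e_4 = (-3.23, -0.44);  n_4 = (-0.1350, +0.9908)
∠(n_3, n_4) = 75.47°
δ = |180° − 75.47°| = 104.53°
104.53° > 2α = 28.07°  →  invalid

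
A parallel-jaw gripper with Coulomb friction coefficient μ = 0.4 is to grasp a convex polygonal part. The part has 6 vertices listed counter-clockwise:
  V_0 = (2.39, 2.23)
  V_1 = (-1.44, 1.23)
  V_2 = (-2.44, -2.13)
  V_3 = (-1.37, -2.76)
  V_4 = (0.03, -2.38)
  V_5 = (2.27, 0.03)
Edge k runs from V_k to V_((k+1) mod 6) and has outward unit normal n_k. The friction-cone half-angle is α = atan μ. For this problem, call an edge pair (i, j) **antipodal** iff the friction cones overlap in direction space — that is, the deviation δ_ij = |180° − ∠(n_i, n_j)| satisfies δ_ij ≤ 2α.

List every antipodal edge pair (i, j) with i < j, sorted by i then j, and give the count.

α = atan 0.4 = 21.80°;  2α = 43.60°
n_0 = (-0.2526, +0.9676)
n_1 = (-0.9585, +0.2853)
n_2 = (-0.5074, -0.8617)
n_3 = (+0.2620, -0.9651)
n_4 = (+0.7325, -0.6808)
n_5 = (+0.9985, -0.0545)
  (0,1): δ = 121.21°  ·
  (0,2): δ = 45.12°  ·
  (0,3): δ = 0.55°  ✓
  (0,4): δ = 32.46°  ✓
  (0,5): δ = 72.24°  ·
  (1,2): δ = 103.91°  ·
  (1,3): δ = 58.24°  ·
  (1,4): δ = 26.33°  ✓
  (1,5): δ = 13.45°  ✓
  (2,3): δ = 134.33°  ·
  (2,4): δ = 102.42°  ·
  (2,5): δ = 62.63°  ·
  (3,4): δ = 148.09°  ·
  (3,5): δ = 108.31°  ·
  (4,5): δ = 140.22°  ·
antipodal pairs: 4

count = 4; pairs: (0,3), (0,4), (1,4), (1,5)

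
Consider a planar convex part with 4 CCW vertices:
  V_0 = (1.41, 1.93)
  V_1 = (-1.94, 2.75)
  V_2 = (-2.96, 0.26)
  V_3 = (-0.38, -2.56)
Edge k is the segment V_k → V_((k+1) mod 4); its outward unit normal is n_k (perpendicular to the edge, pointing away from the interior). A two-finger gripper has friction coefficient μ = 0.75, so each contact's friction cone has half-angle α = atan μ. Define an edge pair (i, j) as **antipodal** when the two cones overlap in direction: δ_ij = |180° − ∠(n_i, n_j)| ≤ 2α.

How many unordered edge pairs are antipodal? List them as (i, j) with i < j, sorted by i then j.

count = 3; pairs: (0,2), (1,3), (2,3)

α = atan 0.75 = 36.87°;  2α = 73.74°
n_0 = (+0.2378, +0.9713)
n_1 = (-0.9254, +0.3791)
n_2 = (-0.7378, -0.6750)
n_3 = (+0.9289, -0.3703)
  (0,1): δ = 98.52°  ·
  (0,2): δ = 33.79°  ✓
  (0,3): δ = 82.02°  ·
  (1,2): δ = 115.27°  ·
  (1,3): δ = 0.54°  ✓
  (2,3): δ = 64.19°  ✓
antipodal pairs: 3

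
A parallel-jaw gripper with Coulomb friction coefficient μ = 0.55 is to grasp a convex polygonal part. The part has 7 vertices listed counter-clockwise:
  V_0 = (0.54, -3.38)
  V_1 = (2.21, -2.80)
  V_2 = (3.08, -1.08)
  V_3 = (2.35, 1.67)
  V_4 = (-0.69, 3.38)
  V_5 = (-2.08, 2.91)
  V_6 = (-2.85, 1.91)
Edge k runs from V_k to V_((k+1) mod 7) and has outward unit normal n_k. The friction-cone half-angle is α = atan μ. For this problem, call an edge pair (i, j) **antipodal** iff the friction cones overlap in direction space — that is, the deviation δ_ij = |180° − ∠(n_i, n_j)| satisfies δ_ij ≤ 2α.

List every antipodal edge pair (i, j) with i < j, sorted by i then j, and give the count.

α = atan 0.55 = 28.81°;  2α = 57.62°
n_0 = (+0.3281, -0.9446)
n_1 = (+0.8923, -0.4514)
n_2 = (+0.9665, +0.2566)
n_3 = (+0.4903, +0.8716)
n_4 = (-0.3203, +0.9473)
n_5 = (-0.7923, +0.6101)
n_6 = (-0.8420, -0.5396)
  (0,1): δ = 135.98°  ·
  (0,2): δ = 94.29°  ·
  (0,3): δ = 48.51°  ✓
  (0,4): δ = 0.47°  ✓
  (0,5): δ = 33.25°  ✓
  (0,6): δ = 103.50°  ·
  (1,2): δ = 138.30°  ·
  (1,3): δ = 92.53°  ·
  (1,4): δ = 44.49°  ✓
  (1,5): δ = 10.77°  ✓
  (1,6): δ = 59.48°  ·
  (2,3): δ = 134.22°  ·
  (2,4): δ = 86.18°  ·
  (2,5): δ = 52.46°  ✓
  (2,6): δ = 17.79°  ✓
  (3,4): δ = 131.96°  ·
  (3,5): δ = 98.24°  ·
  (3,6): δ = 27.99°  ✓
  (4,5): δ = 146.28°  ·
  (4,6): δ = 76.03°  ·
  (5,6): δ = 109.75°  ·
antipodal pairs: 8

count = 8; pairs: (0,3), (0,4), (0,5), (1,4), (1,5), (2,5), (2,6), (3,6)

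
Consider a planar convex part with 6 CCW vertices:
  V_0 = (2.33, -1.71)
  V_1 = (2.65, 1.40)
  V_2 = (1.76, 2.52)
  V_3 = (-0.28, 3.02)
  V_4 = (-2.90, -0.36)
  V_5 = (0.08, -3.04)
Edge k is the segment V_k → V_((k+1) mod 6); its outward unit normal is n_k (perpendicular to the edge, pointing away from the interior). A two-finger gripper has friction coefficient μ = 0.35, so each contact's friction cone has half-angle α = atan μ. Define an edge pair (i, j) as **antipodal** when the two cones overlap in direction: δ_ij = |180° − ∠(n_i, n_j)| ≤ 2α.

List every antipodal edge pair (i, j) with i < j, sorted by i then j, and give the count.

α = atan 0.35 = 19.29°;  2α = 38.58°
n_0 = (+0.9947, -0.1024)
n_1 = (+0.7829, +0.6221)
n_2 = (+0.2381, +0.9713)
n_3 = (-0.7904, +0.6126)
n_4 = (-0.6687, -0.7435)
n_5 = (+0.5089, -0.8609)
  (0,1): δ = 135.65°  ·
  (0,2): δ = 97.90°  ·
  (0,3): δ = 31.91°  ✓
  (0,4): δ = 53.91°  ·
  (0,5): δ = 126.46°  ·
  (1,2): δ = 142.24°  ·
  (1,3): δ = 76.25°  ·
  (1,4): δ = 9.56°  ✓
  (1,5): δ = 82.12°  ·
  (2,3): δ = 114.01°  ·
  (2,4): δ = 28.19°  ✓
  (2,5): δ = 44.36°  ·
  (3,4): δ = 94.18°  ·
  (3,5): δ = 21.63°  ✓
  (4,5): δ = 107.45°  ·
antipodal pairs: 4

count = 4; pairs: (0,3), (1,4), (2,4), (3,5)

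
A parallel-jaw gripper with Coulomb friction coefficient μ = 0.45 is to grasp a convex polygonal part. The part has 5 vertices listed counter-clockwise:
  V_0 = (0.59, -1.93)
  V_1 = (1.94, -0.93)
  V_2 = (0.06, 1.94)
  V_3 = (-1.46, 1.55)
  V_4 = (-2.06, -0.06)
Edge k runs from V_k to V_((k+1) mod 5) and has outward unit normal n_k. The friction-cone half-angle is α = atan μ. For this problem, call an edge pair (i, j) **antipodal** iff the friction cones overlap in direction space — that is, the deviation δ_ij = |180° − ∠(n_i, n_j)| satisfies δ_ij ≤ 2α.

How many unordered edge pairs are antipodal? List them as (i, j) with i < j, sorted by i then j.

α = atan 0.45 = 24.23°;  2α = 48.46°
n_0 = (+0.5952, -0.8036)
n_1 = (+0.8365, +0.5480)
n_2 = (-0.2485, +0.9686)
n_3 = (-0.9370, +0.3492)
n_4 = (-0.5766, -0.8171)
  (0,1): δ = 93.30°  ·
  (0,2): δ = 22.14°  ✓
  (0,3): δ = 33.03°  ✓
  (0,4): δ = 108.26°  ·
  (1,2): δ = 108.84°  ·
  (1,3): δ = 53.67°  ·
  (1,4): δ = 21.56°  ✓
  (2,3): δ = 124.83°  ·
  (2,4): δ = 49.60°  ·
  (3,4): δ = 104.77°  ·
antipodal pairs: 3

count = 3; pairs: (0,2), (0,3), (1,4)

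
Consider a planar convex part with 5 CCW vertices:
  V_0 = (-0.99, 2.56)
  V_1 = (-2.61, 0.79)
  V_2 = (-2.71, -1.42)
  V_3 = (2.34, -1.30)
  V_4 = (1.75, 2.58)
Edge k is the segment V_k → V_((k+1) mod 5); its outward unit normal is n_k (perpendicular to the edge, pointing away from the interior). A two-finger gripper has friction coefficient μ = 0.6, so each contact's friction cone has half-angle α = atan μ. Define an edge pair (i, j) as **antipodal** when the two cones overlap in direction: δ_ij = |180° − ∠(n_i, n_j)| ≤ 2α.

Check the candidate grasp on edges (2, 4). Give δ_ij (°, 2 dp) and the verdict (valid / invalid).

δ = 0.94°, valid

α = atan 0.6 = 30.96°;  2α = 61.93°
edge 2: e_2 = (+5.05, +0.12);  n_2 = (+0.0238, -0.9997)
edge 4: e_4 = (-2.74, -0.02);  n_4 = (-0.0073, +1.0000)
∠(n_2, n_4) = 179.06°
δ = |180° − 179.06°| = 0.94°
0.94° ≤ 2α = 61.93°  →  valid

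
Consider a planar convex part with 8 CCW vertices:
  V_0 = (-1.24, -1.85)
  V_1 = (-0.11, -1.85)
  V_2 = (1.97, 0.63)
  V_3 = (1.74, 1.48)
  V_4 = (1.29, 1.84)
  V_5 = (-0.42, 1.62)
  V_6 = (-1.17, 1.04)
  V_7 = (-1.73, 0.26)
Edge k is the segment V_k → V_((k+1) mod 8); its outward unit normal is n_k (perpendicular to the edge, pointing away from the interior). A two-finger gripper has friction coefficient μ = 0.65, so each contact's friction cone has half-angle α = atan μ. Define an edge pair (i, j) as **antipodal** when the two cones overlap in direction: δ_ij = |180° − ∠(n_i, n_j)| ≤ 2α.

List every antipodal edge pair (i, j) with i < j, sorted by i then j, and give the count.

count = 11; pairs: (0,3), (0,4), (0,5), (0,6), (1,4), (1,5), (1,6), (1,7), (2,6), (2,7), (3,7)

α = atan 0.65 = 33.02°;  2α = 66.05°
n_0 = (+0.0000, -1.0000)
n_1 = (+0.7662, -0.6426)
n_2 = (+0.9653, +0.2612)
n_3 = (+0.6247, +0.7809)
n_4 = (-0.1276, +0.9918)
n_5 = (-0.6117, +0.7911)
n_6 = (-0.8123, +0.5832)
n_7 = (-0.9741, -0.2262)
  (0,1): δ = 129.99°  ·
  (0,2): δ = 74.86°  ·
  (0,3): δ = 38.66°  ✓
  (0,4): δ = 7.33°  ✓
  (0,5): δ = 37.72°  ✓
  (0,6): δ = 54.32°  ✓
  (0,7): δ = 103.07°  ·
  (1,2): δ = 124.87°  ·
  (1,3): δ = 88.67°  ·
  (1,4): δ = 42.68°  ✓
  (1,5): δ = 12.30°  ✓
  (1,6): δ = 4.31°  ✓
  (1,7): δ = 53.06°  ✓
  (2,3): δ = 143.80°  ·
  (2,4): δ = 97.81°  ·
  (2,5): δ = 67.43°  ·
  (2,6): δ = 50.82°  ✓
  (2,7): δ = 2.07°  ✓
  (3,4): δ = 134.01°  ·
  (3,5): δ = 103.62°  ·
  (3,6): δ = 87.02°  ·
  (3,7): δ = 38.27°  ✓
  (4,5): δ = 149.62°  ·
  (4,6): δ = 133.01°  ·
  (4,7): δ = 84.26°  ·
  (5,6): δ = 163.39°  ·
  (5,7): δ = 114.64°  ·
  (6,7): δ = 131.25°  ·
antipodal pairs: 11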